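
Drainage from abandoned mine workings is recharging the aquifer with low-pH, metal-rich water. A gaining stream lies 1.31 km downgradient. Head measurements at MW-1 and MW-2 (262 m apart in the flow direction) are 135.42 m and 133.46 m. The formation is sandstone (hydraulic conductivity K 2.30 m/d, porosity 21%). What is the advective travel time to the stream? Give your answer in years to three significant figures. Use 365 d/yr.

43.8 years

Hydraulic gradient i = (135.42 − 133.46) / 262 = 1.96 / 262 = 0.007481
Specific discharge q = 2.30 × 0.007481 = 0.01721 m/d
Average linear velocity = 0.01721 / 0.21 = 0.08193 m/d
L = 1.31 km = 1310 m
t = L / v = 1310 / 0.08193 = 15990 d
   = 15990 / 365 = 43.8 yr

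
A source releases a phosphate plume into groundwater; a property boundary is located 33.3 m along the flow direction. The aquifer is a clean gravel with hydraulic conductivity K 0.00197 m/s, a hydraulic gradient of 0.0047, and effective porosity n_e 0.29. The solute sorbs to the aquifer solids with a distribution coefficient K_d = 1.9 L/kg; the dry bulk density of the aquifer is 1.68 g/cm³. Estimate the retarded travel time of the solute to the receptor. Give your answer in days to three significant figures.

145 days

K = 0.00197 m/s × 86400 s/d = 170.2 m/d
Darcy flux q = K·i = 170.2 × 0.0047 = 0.8000 m/d
Average linear velocity = 0.8000 / 0.29 = 2.759 m/d
Retardation R = 1 + ρ_b·K_d/n = 1 + 1.68×1.9/0.29 = 12.01
Contaminant velocity v_c = v/R = 2.759/12.01 = 0.2297 m/d
t = L/v_c = 33.3/0.2297 = 144.9 d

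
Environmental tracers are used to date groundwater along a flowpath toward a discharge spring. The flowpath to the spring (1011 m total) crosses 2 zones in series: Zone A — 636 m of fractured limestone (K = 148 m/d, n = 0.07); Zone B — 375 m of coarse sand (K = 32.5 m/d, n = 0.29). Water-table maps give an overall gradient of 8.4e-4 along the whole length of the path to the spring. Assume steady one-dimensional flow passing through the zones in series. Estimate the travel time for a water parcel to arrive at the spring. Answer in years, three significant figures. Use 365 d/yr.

7.83 years

For zones in series the flux q is common to all zones; the equivalent conductivity is the harmonic (thickness-weighted) mean, K_eq = L_total / Σ(L_j/K_j).
Σ(L/K) = 636/148 + 375/32.5 = 4.297 + 11.54 = 15.84 d
K_eq = L_total / Σ(L/K) = 1011 / 15.84 = 63.84 m/d
q = K_eq · i = 63.84 × 8.4e-4 = 0.05363 m/d (same in every zone)
Zone A: v = q/n = 0.05363/0.07 = 0.7661 m/d → t_A = 636/0.7661 = 830.2 d
Zone B: v = q/n = 0.05363/0.29 = 0.1849 m/d → t_B = 375/0.1849 = 2028 d
Total t = 830.2 + 2028 = 2858 d
   = 2858 / 365 = 7.83 yr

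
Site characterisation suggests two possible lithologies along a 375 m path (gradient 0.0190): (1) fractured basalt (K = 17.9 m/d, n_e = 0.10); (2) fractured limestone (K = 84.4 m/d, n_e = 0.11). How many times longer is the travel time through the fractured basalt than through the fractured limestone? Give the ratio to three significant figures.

4.29

Unit 1 (fractured basalt): v = 17.9×0.019/0.10 = 3.401 m/d, t = 375/3.401 = 110.3 d
Unit 2 (fractured limestone): v = 84.4×0.019/0.11 = 14.58 m/d, t = 375/14.58 = 25.72 d
t(fractured basalt) / t(fractured limestone) = 110.3/25.72 = 4.29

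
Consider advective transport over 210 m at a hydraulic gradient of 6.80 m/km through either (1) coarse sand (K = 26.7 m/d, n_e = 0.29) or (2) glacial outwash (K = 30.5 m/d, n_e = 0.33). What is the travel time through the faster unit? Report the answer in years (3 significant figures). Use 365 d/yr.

Unit 1 (coarse sand): v = 26.7×0.0068/0.29 = 0.6261 m/d, t = 210/0.6261 = 335.4 d
Unit 2 (glacial outwash): v = 30.5×0.0068/0.33 = 0.6285 m/d, t = 210/0.6285 = 334.1 d
Faster: 334.1 d / 365 = 0.915 yr

0.915 years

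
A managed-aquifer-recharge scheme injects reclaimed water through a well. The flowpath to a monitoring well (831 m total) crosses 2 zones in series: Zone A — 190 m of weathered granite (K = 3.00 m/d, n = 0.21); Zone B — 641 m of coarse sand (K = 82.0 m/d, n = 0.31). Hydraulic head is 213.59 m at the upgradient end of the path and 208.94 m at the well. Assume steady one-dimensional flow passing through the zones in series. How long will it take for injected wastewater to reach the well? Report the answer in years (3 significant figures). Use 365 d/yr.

10.0 years

Total head drop ΔH = 213.59 − 208.94 = 4.65 m
Steady 1-D flow in series ⇒ the Darcy flux q is identical in every zone and the zone head losses add (resistances L/K in series).
Σ(L/K) = 190/3.00 + 641/82.0 = 63.33 + 7.817 = 71.15 d
q = ΔH / Σ(L/K) = 4.65 / 71.15 = 0.06535 m/d (same in every zone)
Zone A: v = q/n = 0.06535/0.21 = 0.3112 m/d → t_A = 190/0.3112 = 610.5 d
Zone B: v = q/n = 0.06535/0.31 = 0.2108 m/d → t_B = 641/0.2108 = 3040 d
Total t = 610.5 + 3040 = 3651 d
   = 3651 / 365 = 10.0 yr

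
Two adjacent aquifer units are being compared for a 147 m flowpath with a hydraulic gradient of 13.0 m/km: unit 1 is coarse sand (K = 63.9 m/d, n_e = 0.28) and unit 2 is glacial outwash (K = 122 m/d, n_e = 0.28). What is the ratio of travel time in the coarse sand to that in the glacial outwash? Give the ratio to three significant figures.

Unit 1 (coarse sand): v = 63.9×0.013/0.28 = 2.967 m/d, t = 147/2.967 = 49.55 d
Unit 2 (glacial outwash): v = 122×0.013/0.28 = 5.664 m/d, t = 147/5.664 = 25.95 d
t(coarse sand) / t(glacial outwash) = 49.55/25.95 = 1.91

1.91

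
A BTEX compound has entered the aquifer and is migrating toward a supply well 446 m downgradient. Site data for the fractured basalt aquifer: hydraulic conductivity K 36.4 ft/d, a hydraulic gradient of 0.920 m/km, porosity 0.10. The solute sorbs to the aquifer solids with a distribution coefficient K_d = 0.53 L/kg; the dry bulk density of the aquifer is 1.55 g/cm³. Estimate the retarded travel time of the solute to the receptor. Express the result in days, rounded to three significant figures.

K = 36.4 ft/d × 0.3048 = 11.09 m/d
Darcy flux q = K·i = 11.09 × 9.2e-4 = 0.01021 m/d
Average linear velocity = 0.01021 / 0.10 = 0.1021 m/d
Retardation R = 1 + ρ_b·K_d/n = 1 + 1.55×0.53/0.10 = 9.215
Contaminant velocity v_c = v/R = 0.1021/9.215 = 0.01108 m/d
t = L/v_c = 446/0.01108 = 40260 d

40300 days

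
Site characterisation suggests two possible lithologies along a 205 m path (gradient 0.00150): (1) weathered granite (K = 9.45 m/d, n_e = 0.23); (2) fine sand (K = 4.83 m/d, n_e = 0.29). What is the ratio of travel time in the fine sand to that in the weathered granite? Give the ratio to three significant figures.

Unit 1 (weathered granite): v = 9.45×0.0015/0.23 = 0.06163 m/d, t = 205/0.06163 = 3326 d
Unit 2 (fine sand): v = 4.83×0.0015/0.29 = 0.02498 m/d, t = 205/0.02498 = 8206 d
t(fine sand) / t(weathered granite) = 8206/3326 = 2.47

2.47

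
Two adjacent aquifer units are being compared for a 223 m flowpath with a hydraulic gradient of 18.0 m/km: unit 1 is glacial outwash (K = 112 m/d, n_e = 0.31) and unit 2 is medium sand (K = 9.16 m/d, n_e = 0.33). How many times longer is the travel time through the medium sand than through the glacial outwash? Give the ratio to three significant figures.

Unit 1 (glacial outwash): v = 112×0.018/0.31 = 6.503 m/d, t = 223/6.503 = 34.29 d
Unit 2 (medium sand): v = 9.16×0.018/0.33 = 0.4996 m/d, t = 223/0.4996 = 446.3 d
t(medium sand) / t(glacial outwash) = 446.3/34.29 = 13.0

13.0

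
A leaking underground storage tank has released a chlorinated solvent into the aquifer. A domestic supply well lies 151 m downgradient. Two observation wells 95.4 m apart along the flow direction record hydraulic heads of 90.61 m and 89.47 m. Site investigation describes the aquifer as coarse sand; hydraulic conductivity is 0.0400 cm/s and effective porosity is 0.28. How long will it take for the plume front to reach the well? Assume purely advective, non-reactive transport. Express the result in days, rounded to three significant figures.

Hydraulic gradient i = (90.61 − 89.47) / 95.4 = 1.14 / 95.4 = 0.01195
K = 0.0400 cm/s × 864 = 34.56 m/d
Darcy flux q = K·i = 34.56 × 0.01195 = 0.4130 m/d
Seepage velocity v = q / n = 0.4130 / 0.28 = 1.475 m/d
t = L / v = 151 / 1.475 = 102.4 d

102 days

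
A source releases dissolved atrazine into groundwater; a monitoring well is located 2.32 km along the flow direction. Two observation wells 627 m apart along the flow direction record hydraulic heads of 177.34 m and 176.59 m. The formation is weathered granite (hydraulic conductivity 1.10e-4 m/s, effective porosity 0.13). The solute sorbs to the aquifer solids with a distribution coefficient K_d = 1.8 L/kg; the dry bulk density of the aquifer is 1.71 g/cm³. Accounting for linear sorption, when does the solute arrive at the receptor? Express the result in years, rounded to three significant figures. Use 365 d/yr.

1790 years

Hydraulic gradient i = (177.34 − 176.59) / 627 = 0.75 / 627 = 0.001196
K = 1.10e-4 m/s × 86400 s/d = 9.504 m/d
Specific discharge q = 9.504 × 0.001196 = 0.01137 m/d
v = Ki/n = 9.504·0.001196/0.13 = 0.08745 m/d
Retardation R = 1 + ρ_b·K_d/n = 1 + 1.71×1.8/0.13 = 24.68
Contaminant velocity v_c = v/R = 0.08745/24.68 = 0.003544 m/d
L = 2.32 km = 2320 m
t = L/v_c = 2320/0.003544 = 654700 d
   = 654700/365 = 1790 yr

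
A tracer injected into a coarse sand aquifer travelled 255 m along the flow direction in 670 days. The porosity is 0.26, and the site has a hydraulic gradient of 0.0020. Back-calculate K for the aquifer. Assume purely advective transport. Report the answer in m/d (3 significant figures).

v = L / t = 255 / 670 = 0.3806 m/d
K = v · n / i = 0.3806 × 0.26 / 0.0020 = 49.5 m/d

49.5 m/d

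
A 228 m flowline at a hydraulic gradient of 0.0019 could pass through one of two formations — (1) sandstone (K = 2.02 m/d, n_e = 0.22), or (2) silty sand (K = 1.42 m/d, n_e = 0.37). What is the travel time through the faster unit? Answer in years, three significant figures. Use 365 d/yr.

35.8 years

Unit 1 (sandstone): v = 2.02×0.0019/0.22 = 0.01745 m/d, t = 228/0.01745 = 13070 d
Unit 2 (silty sand): v = 1.42×0.0019/0.37 = 0.007292 m/d, t = 228/0.007292 = 31270 d
Faster: 13070 d / 365 = 35.8 yr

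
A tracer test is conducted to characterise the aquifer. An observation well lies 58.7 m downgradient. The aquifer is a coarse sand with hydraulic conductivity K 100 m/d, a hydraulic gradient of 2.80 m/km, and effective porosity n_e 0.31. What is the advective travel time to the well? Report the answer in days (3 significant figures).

q = Ki = 100 × 0.0028 = 0.2800 m/d
v_s = q/n_e = 0.2800/0.31 = 0.9032 m/d
t = L / v = 58.7 / 0.9032 = 64.99 d

65.0 days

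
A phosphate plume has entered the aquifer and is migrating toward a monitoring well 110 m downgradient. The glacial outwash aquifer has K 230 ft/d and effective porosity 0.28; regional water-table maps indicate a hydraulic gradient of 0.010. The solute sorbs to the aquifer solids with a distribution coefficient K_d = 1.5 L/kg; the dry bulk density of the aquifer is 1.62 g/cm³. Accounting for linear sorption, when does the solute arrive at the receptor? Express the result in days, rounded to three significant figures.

425 days

K = 230 ft/d × 0.3048 = 70.10 m/d
Darcy flux q = K·i = 70.10 × 0.010 = 0.7010 m/d
Average linear velocity = 0.7010 / 0.28 = 2.504 m/d
Retardation R = 1 + ρ_b·K_d/n = 1 + 1.62×1.5/0.28 = 9.679
Contaminant velocity v_c = v/R = 2.504/9.679 = 0.2587 m/d
t = L/v_c = 110/0.2587 = 425.2 d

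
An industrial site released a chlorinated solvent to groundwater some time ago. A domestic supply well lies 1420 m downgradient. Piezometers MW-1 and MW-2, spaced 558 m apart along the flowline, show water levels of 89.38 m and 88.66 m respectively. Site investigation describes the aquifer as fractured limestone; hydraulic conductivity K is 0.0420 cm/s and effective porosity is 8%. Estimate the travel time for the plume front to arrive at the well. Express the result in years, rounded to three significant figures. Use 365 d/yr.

Hydraulic gradient i = (89.38 − 88.66) / 558 = 0.72 / 558 = 0.001290
K = 0.0420 cm/s × 864 = 36.29 m/d
Specific discharge q = 36.29 × 0.001290 = 0.04682 m/d
Seepage velocity v = q / n = 0.04682 / 0.08 = 0.5853 m/d
t = L / v = 1420 / 0.5853 = 2426 d
   = 2426 / 365 = 6.65 yr

6.65 years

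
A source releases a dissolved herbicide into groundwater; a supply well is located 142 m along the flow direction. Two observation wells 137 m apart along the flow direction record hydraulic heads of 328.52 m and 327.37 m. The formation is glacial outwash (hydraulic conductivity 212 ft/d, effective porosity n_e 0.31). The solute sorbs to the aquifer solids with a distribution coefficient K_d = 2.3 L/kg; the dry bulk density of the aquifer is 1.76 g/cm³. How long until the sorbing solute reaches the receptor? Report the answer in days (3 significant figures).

1140 days

Hydraulic gradient i = (328.52 − 327.37) / 137 = 1.15 / 137 = 0.008394
K = 212 ft/d × 0.3048 = 64.62 m/d
Specific discharge q = 64.62 × 0.008394 = 0.5424 m/d
v = Ki/n = 64.62·0.008394/0.31 = 1.750 m/d
Retardation R = 1 + ρ_b·K_d/n = 1 + 1.76×2.3/0.31 = 14.06
Contaminant velocity v_c = v/R = 1.750/14.06 = 0.1245 m/d
t = L/v_c = 142/0.1245 = 1141 d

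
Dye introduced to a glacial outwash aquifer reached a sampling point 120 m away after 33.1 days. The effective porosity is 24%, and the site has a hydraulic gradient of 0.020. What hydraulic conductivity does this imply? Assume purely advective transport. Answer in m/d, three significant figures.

v = L / t = 120 / 33.1 = 3.625 m/d
K = v · n / i = 3.625 × 0.24 / 0.020 = 43.5 m/d

43.5 m/d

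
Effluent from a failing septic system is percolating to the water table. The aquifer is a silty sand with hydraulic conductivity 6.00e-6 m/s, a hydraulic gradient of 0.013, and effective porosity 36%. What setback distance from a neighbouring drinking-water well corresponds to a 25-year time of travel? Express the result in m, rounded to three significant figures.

171 m

K = 6.00e-6 m/s × 86400 s/d = 0.5184 m/d
Specific discharge q = 0.5184 × 0.013 = 0.006739 m/d
Average linear velocity = 0.006739 / 0.36 = 0.01872 m/d
T = 25 yr × 365 = 9125 d
L = v × T = 0.01872 × 9125 = 170.8 m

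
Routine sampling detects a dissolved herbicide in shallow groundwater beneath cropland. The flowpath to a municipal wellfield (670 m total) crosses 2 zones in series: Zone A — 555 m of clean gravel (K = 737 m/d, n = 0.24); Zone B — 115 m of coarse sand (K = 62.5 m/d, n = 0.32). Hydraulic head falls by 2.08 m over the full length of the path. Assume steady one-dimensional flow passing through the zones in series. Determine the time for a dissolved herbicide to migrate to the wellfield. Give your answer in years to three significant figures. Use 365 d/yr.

Continuity: the same q passes through each zone, so ΔH = q·Σ(L_j/K_j) — the zones act as resistances in series.
Σ(L/K) = 555/737 + 115/62.5 = 0.7531 + 1.840 = 2.593 d
q = ΔH / Σ(L/K) = 2.08 / 2.593 = 0.8021 m/d (same in every zone)
Zone A: v = q/n = 0.8021/0.24 = 3.342 m/d → t_A = 555/3.342 = 166.1 d
Zone B: v = q/n = 0.8021/0.32 = 2.507 m/d → t_B = 115/2.507 = 45.88 d
Total t = 166.1 + 45.88 = 211.9 d
   = 211.9 / 365 = 0.581 yr

0.581 years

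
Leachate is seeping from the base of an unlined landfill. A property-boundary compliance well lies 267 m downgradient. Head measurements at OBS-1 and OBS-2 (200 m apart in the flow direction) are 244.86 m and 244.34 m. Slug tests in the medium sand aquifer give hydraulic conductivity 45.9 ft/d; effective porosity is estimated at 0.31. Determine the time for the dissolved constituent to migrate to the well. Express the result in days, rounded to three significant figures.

2280 days

Hydraulic gradient i = (244.86 − 244.34) / 200 = 0.52 / 200 = 0.002600
K = 45.9 ft/d × 0.3048 = 13.99 m/d
q = Ki = 13.99 × 0.002600 = 0.03637 m/d
v = Ki/n = 13.99·0.002600/0.31 = 0.1173 m/d
t = L / v = 267 / 0.1173 = 2275 d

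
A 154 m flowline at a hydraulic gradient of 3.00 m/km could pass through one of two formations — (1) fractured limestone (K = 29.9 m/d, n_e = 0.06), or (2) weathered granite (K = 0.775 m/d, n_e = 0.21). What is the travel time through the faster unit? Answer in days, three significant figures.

Unit 1 (fractured limestone): v = 29.9×0.0030/0.06 = 1.495 m/d, t = 154/1.495 = 103.0 d
Unit 2 (weathered granite): v = 0.775×0.0030/0.21 = 0.01107 m/d, t = 154/0.01107 = 13910 d
Faster unit: t = 103 d

103 days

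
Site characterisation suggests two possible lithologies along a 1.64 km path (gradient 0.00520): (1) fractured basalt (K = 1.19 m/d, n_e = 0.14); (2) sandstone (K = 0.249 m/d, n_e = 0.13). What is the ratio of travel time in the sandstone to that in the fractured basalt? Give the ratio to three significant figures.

Unit 1 (fractured basalt): v = 1.19×0.0052/0.14 = 0.04420 m/d, t = 1640/0.04420 = 37100 d
Unit 2 (sandstone): v = 0.249×0.0052/0.13 = 0.009960 m/d, t = 1640/0.009960 = 164700 d
t(sandstone) / t(fractured basalt) = 164700/37100 = 4.44

4.44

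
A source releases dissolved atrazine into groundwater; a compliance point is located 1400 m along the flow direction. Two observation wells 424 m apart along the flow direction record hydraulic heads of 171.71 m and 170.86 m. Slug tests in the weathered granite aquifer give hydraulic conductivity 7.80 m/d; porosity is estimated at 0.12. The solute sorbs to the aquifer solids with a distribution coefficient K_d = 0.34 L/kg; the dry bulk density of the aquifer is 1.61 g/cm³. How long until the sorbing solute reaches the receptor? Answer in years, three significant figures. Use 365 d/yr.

Hydraulic gradient i = (171.71 − 170.86) / 424 = 0.85 / 424 = 0.002005
q = Ki = 7.80 × 0.002005 = 0.01564 m/d
Seepage velocity v = q / n = 0.01564 / 0.12 = 0.1303 m/d
Retardation R = 1 + ρ_b·K_d/n = 1 + 1.61×0.34/0.12 = 5.562
Contaminant velocity v_c = v/R = 0.1303/5.562 = 0.02343 m/d
t = L/v_c = 1400/0.02343 = 59750 d
   = 59750/365 = 164 yr

164 years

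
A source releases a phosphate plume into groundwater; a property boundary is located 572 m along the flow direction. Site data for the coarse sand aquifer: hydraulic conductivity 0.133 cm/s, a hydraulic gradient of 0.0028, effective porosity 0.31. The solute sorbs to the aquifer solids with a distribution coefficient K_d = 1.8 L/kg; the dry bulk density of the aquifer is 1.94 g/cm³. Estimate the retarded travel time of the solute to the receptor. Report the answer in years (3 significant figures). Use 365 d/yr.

K = 0.133 cm/s × 864 = 114.9 m/d
q = Ki = 114.9 × 0.0028 = 0.3218 m/d
Seepage velocity v = q / n = 0.3218 / 0.31 = 1.038 m/d
Retardation R = 1 + ρ_b·K_d/n = 1 + 1.94×1.8/0.31 = 12.26
Contaminant velocity v_c = v/R = 1.038/12.26 = 0.08463 m/d
t = L/v_c = 572/0.08463 = 6759 d
   = 6759/365 = 18.5 yr

18.5 years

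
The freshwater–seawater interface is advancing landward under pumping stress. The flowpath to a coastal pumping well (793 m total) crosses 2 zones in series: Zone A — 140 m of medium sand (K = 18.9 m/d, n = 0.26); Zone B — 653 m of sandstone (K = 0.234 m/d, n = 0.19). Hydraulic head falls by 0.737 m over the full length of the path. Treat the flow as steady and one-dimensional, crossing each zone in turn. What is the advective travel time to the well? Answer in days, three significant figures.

Continuity: the same q passes through each zone, so ΔH = q·Σ(L_j/K_j) — the zones act as resistances in series.
Σ(L/K) = 140/18.9 + 653/0.234 = 7.407 + 2791 = 2798 d
q = ΔH / Σ(L/K) = 0.737 / 2798 = 2.634e-4 m/d (same in every zone)
Zone A: v = q/n = 2.634e-4/0.26 = 0.001013 m/d → t_A = 140/0.001013 = 138200 d
Zone B: v = q/n = 2.634e-4/0.19 = 0.001386 m/d → t_B = 653/0.001386 = 471000 d
Total t = 138200 + 471000 = 609200 d

609000 days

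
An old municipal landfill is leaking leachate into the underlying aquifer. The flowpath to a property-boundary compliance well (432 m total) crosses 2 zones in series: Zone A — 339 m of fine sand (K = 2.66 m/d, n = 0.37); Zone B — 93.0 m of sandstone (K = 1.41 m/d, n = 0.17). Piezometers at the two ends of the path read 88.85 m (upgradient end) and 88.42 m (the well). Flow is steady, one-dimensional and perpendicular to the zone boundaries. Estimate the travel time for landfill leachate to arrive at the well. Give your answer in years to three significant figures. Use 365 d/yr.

Total head drop ΔH = 88.85 − 88.42 = 0.43 m
Steady 1-D flow in series ⇒ the Darcy flux q is identical in every zone and the zone head losses add (resistances L/K in series).
Σ(L/K) = 339/2.66 + 93.0/1.41 = 127.4 + 65.96 = 193.4 d
q = ΔH / Σ(L/K) = 0.43 / 193.4 = 0.002223 m/d (same in every zone)
Zone A: v = q/n = 0.002223/0.37 = 0.006009 m/d → t_A = 339/0.006009 = 56410 d
Zone B: v = q/n = 0.002223/0.17 = 0.01308 m/d → t_B = 93.0/0.01308 = 7111 d
Total t = 56410 + 7111 = 63530 d
   = 63530 / 365 = 174 yr

174 years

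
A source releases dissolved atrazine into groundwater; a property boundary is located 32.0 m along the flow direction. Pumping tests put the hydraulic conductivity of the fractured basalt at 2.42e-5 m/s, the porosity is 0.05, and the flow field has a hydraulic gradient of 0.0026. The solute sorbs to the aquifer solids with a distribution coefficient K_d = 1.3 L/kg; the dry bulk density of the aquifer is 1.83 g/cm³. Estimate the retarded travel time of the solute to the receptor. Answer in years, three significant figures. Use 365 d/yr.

39.2 years

K = 2.42e-5 m/s × 86400 s/d = 2.091 m/d
q = Ki = 2.091 × 0.0026 = 0.005436 m/d
v = Ki/n = 2.091·0.0026/0.05 = 0.1087 m/d
Retardation R = 1 + ρ_b·K_d/n = 1 + 1.83×1.3/0.05 = 48.58
Contaminant velocity v_c = v/R = 0.1087/48.58 = 0.002238 m/d
t = L/v_c = 32.0/0.002238 = 14300 d
   = 14300/365 = 39.2 yr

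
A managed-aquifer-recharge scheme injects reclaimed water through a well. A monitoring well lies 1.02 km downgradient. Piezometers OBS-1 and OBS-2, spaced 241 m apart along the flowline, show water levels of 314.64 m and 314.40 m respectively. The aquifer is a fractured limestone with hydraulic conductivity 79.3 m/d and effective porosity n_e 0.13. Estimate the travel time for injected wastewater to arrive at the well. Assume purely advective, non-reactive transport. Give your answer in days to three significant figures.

1680 days

Hydraulic gradient i = (314.64 − 314.40) / 241 = 0.24 / 241 = 9.959e-4
Darcy flux q = K·i = 79.3 × 9.959e-4 = 0.07897 m/d
v = Ki/n = 79.3·9.959e-4/0.13 = 0.6075 m/d
L = 1.02 km = 1020 m
t = L / v = 1020 / 0.6075 = 1679 d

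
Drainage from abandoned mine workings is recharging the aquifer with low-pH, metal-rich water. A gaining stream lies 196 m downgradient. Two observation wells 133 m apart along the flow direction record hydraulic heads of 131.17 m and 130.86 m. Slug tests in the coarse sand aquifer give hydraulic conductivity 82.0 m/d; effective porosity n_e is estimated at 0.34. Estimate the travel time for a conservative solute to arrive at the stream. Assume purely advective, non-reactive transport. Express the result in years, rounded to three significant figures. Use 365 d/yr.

0.955 years

Hydraulic gradient i = (131.17 − 130.86) / 133 = 0.31 / 133 = 0.002331
q = Ki = 82.0 × 0.002331 = 0.1911 m/d
v_s = q/n_e = 0.1911/0.34 = 0.5621 m/d
t = L / v = 196 / 0.5621 = 348.7 d
   = 348.7 / 365 = 0.955 yr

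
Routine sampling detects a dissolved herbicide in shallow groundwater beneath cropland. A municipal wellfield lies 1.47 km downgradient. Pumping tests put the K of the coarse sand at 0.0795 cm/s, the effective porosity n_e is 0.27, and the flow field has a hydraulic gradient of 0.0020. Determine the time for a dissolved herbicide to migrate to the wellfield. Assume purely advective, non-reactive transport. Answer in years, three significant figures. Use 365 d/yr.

K = 0.0795 cm/s × 864 = 68.69 m/d
q = Ki = 68.69 × 0.0020 = 0.1374 m/d
v = Ki/n = 68.69·0.0020/0.27 = 0.5088 m/d
L = 1.47 km = 1470 m
t = L / v = 1470 / 0.5088 = 2889 d
   = 2889 / 365 = 7.92 yr

7.92 years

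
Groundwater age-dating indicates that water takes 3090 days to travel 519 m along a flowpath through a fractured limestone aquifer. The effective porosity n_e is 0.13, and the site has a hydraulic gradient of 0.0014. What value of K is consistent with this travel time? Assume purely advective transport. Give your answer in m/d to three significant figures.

15.6 m/d

v = L / t = 519 / 3090 = 0.1680 m/d
K = v · n / i = 0.1680 × 0.13 / 0.0014 = 15.6 m/d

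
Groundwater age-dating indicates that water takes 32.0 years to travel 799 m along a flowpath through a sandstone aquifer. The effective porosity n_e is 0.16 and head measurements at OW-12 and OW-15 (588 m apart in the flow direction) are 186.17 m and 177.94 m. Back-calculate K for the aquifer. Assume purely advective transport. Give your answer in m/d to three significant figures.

0.782 m/d

Hydraulic gradient i = (186.17 − 177.94) / 588 = 8.23 / 588 = 0.01400
t = 32.0 years = 11680 d
v = L / t = 799 / 11680 = 0.06841 m/d
K = v · n / i = 0.06841 × 0.16 / 0.01400 = 0.782 m/d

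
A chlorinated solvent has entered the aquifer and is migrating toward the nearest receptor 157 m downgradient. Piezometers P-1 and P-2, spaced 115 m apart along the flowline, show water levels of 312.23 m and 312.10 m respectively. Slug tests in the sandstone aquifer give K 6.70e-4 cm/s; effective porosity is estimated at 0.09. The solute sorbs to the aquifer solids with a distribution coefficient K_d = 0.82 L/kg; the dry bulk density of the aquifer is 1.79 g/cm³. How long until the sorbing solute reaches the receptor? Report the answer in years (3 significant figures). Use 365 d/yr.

Hydraulic gradient i = (312.23 − 312.10) / 115 = 0.13 / 115 = 0.001130
K = 6.70e-4 cm/s × 864 = 0.5789 m/d
Specific discharge q = 0.5789 × 0.001130 = 6.544e-4 m/d
v = Ki/n = 0.5789·0.001130/0.09 = 0.007271 m/d
Retardation R = 1 + ρ_b·K_d/n = 1 + 1.79×0.82/0.09 = 17.31
Contaminant velocity v_c = v/R = 0.007271/17.31 = 4.201e-4 m/d
t = L/v_c = 157/4.201e-4 = 373700 d
   = 373700/365 = 1020 yr

1020 years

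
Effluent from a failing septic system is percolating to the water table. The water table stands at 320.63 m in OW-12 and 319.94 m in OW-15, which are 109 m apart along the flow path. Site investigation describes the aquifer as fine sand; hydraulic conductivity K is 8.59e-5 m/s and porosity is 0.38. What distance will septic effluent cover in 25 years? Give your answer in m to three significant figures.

1130 m

Hydraulic gradient i = (320.63 − 319.94) / 109 = 0.69 / 109 = 0.006330
K = 8.59e-5 m/s × 86400 s/d = 7.422 m/d
q = Ki = 7.422 × 0.006330 = 0.04698 m/d
v = Ki/n = 7.422·0.006330/0.38 = 0.1236 m/d
T = 25 yr × 365 = 9125 d
L = v × T = 0.1236 × 9125 = 1128 m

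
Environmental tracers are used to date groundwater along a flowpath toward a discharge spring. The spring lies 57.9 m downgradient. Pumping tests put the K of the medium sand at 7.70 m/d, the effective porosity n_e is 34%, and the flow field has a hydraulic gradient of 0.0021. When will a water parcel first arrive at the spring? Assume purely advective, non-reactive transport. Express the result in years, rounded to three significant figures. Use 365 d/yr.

3.34 years

Specific discharge q = 7.70 × 0.0021 = 0.01617 m/d
v = Ki/n = 7.70·0.0021/0.34 = 0.04756 m/d
t = L / v = 57.9 / 0.04756 = 1217 d
   = 1217 / 365 = 3.34 yr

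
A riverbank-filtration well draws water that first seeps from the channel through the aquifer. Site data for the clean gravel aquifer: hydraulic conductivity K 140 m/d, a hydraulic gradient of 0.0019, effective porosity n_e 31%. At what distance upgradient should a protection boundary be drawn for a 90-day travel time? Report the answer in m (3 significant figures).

77.2 m

Specific discharge q = 140 × 0.0019 = 0.2660 m/d
Seepage velocity v = q / n = 0.2660 / 0.31 = 0.8581 m/d
L = v × T = 0.8581 × 90 = 77.23 m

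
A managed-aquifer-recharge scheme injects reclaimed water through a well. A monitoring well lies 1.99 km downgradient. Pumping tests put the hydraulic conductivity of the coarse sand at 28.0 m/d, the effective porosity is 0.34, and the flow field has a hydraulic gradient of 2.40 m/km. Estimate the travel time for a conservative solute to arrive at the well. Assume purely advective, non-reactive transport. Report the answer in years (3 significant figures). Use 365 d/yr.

27.6 years

q = Ki = 28.0 × 0.0024 = 0.06720 m/d
v_s = q/n_e = 0.06720/0.34 = 0.1976 m/d
L = 1.99 km = 1990 m
t = L / v = 1990 / 0.1976 = 10070 d
   = 10070 / 365 = 27.6 yr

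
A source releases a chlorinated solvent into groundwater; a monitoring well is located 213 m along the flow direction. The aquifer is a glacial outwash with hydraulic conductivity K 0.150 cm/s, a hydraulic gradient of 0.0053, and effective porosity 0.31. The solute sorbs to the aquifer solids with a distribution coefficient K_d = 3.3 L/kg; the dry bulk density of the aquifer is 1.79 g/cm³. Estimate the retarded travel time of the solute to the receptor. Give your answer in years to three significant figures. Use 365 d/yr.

5.28 years

K = 0.150 cm/s × 864 = 129.6 m/d
Specific discharge q = 129.6 × 0.0053 = 0.6869 m/d
v_s = q/n_e = 0.6869/0.31 = 2.216 m/d
Retardation R = 1 + ρ_b·K_d/n = 1 + 1.79×3.3/0.31 = 20.05
Contaminant velocity v_c = v/R = 2.216/20.05 = 0.1105 m/d
t = L/v_c = 213/0.1105 = 1928 d
   = 1928/365 = 5.28 yr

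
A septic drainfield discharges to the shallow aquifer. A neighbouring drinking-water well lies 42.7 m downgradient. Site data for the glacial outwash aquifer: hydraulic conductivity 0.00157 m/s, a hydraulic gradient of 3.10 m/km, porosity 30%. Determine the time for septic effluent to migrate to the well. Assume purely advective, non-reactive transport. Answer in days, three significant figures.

30.5 days

K = 0.00157 m/s × 86400 s/d = 135.6 m/d
Darcy flux q = K·i = 135.6 × 0.0031 = 0.4205 m/d
v = Ki/n = 135.6·0.0031/0.30 = 1.402 m/d
t = L / v = 42.7 / 1.402 = 30.46 d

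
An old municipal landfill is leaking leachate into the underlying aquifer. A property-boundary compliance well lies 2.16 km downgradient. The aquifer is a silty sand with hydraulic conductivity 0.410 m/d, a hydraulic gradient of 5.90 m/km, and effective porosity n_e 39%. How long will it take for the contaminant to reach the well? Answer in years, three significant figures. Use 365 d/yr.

Darcy flux q = K·i = 0.410 × 0.0059 = 0.002419 m/d
v_s = q/n_e = 0.002419/0.39 = 0.006203 m/d
L = 2.16 km = 2160 m
t = L / v = 2160 / 0.006203 = 348200 d
   = 348200 / 365 = 954 yr

954 years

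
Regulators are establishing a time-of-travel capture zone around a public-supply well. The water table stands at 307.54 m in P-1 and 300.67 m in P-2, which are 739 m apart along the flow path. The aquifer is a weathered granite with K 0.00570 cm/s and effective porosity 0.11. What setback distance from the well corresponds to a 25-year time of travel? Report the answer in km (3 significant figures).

Hydraulic gradient i = (307.54 − 300.67) / 739 = 6.87 / 739 = 0.009296
K = 0.00570 cm/s × 864 = 4.925 m/d
Darcy flux q = K·i = 4.925 × 0.009296 = 0.04578 m/d
Seepage velocity v = q / n = 0.04578 / 0.11 = 0.4162 m/d
T = 25 yr × 365 = 9125 d
L = v × T = 0.4162 × 9125 = 3798 m
   = 3.80 km

3.80 km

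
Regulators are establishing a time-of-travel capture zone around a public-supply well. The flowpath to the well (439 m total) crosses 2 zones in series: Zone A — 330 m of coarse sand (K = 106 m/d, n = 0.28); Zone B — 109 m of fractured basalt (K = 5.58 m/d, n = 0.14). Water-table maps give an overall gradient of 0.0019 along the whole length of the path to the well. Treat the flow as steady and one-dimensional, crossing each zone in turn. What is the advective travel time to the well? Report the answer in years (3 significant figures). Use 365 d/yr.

Continuity: the same q passes through each zone, so ΔH = q·Σ(L_j/K_j) — the zones act as resistances in series.
Σ(L/K) = 330/106 + 109/5.58 = 3.113 + 19.53 = 22.65 d
K_eq = L_total / Σ(L/K) = 439 / 22.65 = 19.38 m/d
q = K_eq · i = 19.38 × 0.0019 = 0.03683 m/d (same in every zone)
Zone A: v = q/n = 0.03683/0.28 = 0.1315 m/d → t_A = 330/0.1315 = 2509 d
Zone B: v = q/n = 0.03683/0.14 = 0.2631 m/d → t_B = 109/0.2631 = 414.3 d
Total t = 2509 + 414.3 = 2923 d
   = 2923 / 365 = 8.01 yr

8.01 years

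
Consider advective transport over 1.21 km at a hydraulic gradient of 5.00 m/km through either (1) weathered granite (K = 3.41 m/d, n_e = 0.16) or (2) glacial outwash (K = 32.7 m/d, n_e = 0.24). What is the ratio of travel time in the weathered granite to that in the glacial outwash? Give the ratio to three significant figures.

Unit 1 (weathered granite): v = 3.41×0.0050/0.16 = 0.1066 m/d, t = 1210/0.1066 = 11350 d
Unit 2 (glacial outwash): v = 32.7×0.0050/0.24 = 0.6813 m/d, t = 1210/0.6813 = 1776 d
t(weathered granite) / t(glacial outwash) = 11350/1776 = 6.39

6.39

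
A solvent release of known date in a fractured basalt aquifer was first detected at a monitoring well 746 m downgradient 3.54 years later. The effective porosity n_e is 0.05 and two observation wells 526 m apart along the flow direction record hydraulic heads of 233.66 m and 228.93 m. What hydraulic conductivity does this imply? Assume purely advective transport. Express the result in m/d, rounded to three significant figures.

Hydraulic gradient i = (233.66 − 228.93) / 526 = 4.73 / 526 = 0.008992
t = 3.54 years = 1292 d
v = L / t = 746 / 1292 = 0.5774 m/d
K = v · n / i = 0.5774 × 0.05 / 0.008992 = 3.21 m/d

3.21 m/d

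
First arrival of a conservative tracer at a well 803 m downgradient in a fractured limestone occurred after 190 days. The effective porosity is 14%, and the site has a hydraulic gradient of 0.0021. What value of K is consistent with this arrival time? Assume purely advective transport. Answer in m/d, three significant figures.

v = L / t = 803 / 190 = 4.226 m/d
K = v · n / i = 4.226 × 0.14 / 0.0021 = 282 m/d

282 m/d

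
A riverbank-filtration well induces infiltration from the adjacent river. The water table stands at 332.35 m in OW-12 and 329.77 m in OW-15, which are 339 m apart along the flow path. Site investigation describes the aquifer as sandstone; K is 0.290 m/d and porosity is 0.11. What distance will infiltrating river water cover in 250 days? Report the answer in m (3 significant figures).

5.02 m

Hydraulic gradient i = (332.35 − 329.77) / 339 = 2.58 / 339 = 0.007611
Specific discharge q = 0.290 × 0.007611 = 0.002207 m/d
Seepage velocity v = q / n = 0.002207 / 0.11 = 0.02006 m/d
L = v × T = 0.02006 × 250 = 5.016 m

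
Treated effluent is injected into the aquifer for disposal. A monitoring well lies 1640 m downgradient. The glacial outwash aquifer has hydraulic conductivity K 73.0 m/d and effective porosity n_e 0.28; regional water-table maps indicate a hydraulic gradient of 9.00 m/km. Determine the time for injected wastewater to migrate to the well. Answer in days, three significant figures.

Darcy flux q = K·i = 73.0 × 0.0090 = 0.6570 m/d
Average linear velocity = 0.6570 / 0.28 = 2.346 m/d
t = L / v = 1640 / 2.346 = 698.9 d

699 days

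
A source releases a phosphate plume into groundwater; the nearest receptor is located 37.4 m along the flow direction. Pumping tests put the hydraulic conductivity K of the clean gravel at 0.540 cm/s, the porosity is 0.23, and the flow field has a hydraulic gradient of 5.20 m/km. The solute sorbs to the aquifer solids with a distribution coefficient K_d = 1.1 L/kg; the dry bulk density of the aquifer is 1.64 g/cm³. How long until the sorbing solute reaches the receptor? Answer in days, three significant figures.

31.4 days

K = 0.540 cm/s × 864 = 466.6 m/d
q = Ki = 466.6 × 0.0052 = 2.426 m/d
v = Ki/n = 466.6·0.0052/0.23 = 10.55 m/d
Retardation R = 1 + ρ_b·K_d/n = 1 + 1.64×1.1/0.23 = 8.843
Contaminant velocity v_c = v/R = 10.55/8.843 = 1.193 m/d
t = L/v_c = 37.4/1.193 = 31.36 d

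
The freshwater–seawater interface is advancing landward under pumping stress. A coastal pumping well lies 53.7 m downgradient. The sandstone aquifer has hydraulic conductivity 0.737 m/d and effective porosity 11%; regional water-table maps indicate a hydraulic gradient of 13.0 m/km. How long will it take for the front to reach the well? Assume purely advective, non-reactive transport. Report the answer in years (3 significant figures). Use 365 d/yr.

1.69 years

Specific discharge q = 0.737 × 0.013 = 0.009581 m/d
Seepage velocity v = q / n = 0.009581 / 0.11 = 0.08710 m/d
t = L / v = 53.7 / 0.08710 = 616.5 d
   = 616.5 / 365 = 1.69 yr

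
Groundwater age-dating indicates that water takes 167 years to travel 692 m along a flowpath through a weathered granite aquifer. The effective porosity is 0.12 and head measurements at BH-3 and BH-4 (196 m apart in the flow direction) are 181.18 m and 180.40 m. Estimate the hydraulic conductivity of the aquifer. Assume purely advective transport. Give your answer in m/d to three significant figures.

Hydraulic gradient i = (181.18 − 180.40) / 196 = 0.78 / 196 = 0.003980
t = 167 years = 60960 d
v = L / t = 692 / 60960 = 0.01135 m/d
K = v · n / i = 0.01135 × 0.12 / 0.003980 = 0.342 m/d

0.342 m/d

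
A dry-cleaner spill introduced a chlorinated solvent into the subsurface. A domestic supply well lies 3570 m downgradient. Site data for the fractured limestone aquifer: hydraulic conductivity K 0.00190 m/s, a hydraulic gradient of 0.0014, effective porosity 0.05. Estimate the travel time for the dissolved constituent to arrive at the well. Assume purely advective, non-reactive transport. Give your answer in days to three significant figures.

K = 0.00190 m/s × 86400 s/d = 164.2 m/d
Darcy flux q = K·i = 164.2 × 0.0014 = 0.2298 m/d
Seepage velocity v = q / n = 0.2298 / 0.05 = 4.596 m/d
t = L / v = 3570 / 4.596 = 776.7 d

777 days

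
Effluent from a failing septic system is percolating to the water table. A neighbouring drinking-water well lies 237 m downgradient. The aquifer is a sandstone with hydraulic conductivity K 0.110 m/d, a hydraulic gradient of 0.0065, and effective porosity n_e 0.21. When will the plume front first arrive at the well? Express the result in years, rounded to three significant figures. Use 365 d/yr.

191 years

q = Ki = 0.110 × 0.0065 = 7.150e-4 m/d
Average linear velocity = 7.150e-4 / 0.21 = 0.003405 m/d
t = L / v = 237 / 0.003405 = 69610 d
   = 69610 / 365 = 191 yr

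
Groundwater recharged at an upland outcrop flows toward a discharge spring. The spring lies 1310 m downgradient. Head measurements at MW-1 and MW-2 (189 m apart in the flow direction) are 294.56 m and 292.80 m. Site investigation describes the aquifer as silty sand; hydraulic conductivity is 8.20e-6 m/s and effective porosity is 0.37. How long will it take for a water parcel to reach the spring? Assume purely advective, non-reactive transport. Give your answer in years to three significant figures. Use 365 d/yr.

Hydraulic gradient i = (294.56 − 292.80) / 189 = 1.76 / 189 = 0.009312
K = 8.20e-6 m/s × 86400 s/d = 0.7085 m/d
q = Ki = 0.7085 × 0.009312 = 0.006597 m/d
v_s = q/n_e = 0.006597/0.37 = 0.01783 m/d
t = L / v = 1310 / 0.01783 = 73470 d
   = 73470 / 365 = 201 yr

201 years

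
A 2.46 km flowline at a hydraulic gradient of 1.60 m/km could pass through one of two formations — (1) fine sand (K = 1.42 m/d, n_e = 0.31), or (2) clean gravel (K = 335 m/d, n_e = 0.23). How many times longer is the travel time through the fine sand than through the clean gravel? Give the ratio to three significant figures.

Unit 1 (fine sand): v = 1.42×0.0016/0.31 = 0.007329 m/d, t = 2460/0.007329 = 335700 d
Unit 2 (clean gravel): v = 335×0.0016/0.23 = 2.330 m/d, t = 2460/2.330 = 1056 d
t(fine sand) / t(clean gravel) = 335700/1056 = 318

318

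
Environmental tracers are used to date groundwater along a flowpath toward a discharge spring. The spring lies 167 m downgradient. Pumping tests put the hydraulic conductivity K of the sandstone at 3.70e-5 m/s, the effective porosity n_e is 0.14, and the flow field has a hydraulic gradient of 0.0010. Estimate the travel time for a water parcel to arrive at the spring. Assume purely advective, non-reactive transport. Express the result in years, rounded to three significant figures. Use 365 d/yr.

20.0 years

K = 3.70e-5 m/s × 86400 s/d = 3.197 m/d
Darcy flux q = K·i = 3.197 × 0.0010 = 0.003197 m/d
Seepage velocity v = q / n = 0.003197 / 0.14 = 0.02283 m/d
t = L / v = 167 / 0.02283 = 7314 d
   = 7314 / 365 = 20.0 yr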